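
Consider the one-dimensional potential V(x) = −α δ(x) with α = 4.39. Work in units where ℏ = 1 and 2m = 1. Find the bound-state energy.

E = -4.82

The bound state is ψ(x) = √κ e^{−κ|x|}. The derivative jump ψ'(0⁺) − ψ'(0⁻) = −(2mα/ℏ²)ψ(0) fixes κ = mα/ℏ² = 2.195.
Then E = −ℏ²κ²/(2m) = −mα²/(2ℏ²) = -4.818.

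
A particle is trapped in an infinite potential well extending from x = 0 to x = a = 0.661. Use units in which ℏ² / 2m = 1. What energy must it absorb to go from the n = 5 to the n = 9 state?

ΔE = 1260

E_n = n²π²ℏ²/(2ma²), so ΔE = (9² − 5²) π²ℏ²/(2ma²).
ΔE = 56 × π² / (2 × 0.5 × 0.661²) = 1265.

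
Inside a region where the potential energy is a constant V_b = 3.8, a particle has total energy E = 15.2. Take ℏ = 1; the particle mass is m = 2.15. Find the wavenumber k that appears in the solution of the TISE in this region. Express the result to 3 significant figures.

k = 7.00

With E > V_b the solution is oscillatory, ψ ∝ e^{±ikx} with k = √(2m(E − V_b))/ℏ.
k = √(2 × 2.15 × 11.4) = 7.001.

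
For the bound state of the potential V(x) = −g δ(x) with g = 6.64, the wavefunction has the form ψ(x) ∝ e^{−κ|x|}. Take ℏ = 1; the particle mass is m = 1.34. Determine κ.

Integrate −(ℏ²/2m)ψ'' − gδ(x)ψ = Eψ from −ε to +ε: the ψ'' term gives ψ'(0⁺) − ψ'(0⁻) and the δ term gives −(2mg/ℏ²)ψ(0).
With ψ ∝ e^{−κ|x|} this yields −2κ = −2mg/ℏ², so κ = mg/ℏ² = 8.898.

κ = 8.90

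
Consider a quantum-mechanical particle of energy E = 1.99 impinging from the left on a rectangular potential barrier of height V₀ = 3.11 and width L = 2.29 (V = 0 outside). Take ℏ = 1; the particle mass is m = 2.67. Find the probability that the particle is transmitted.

T = 0.0000504

Since E < V₀ the interior solution is evanescent with decay constant κ = √(2m(V₀ − E))/ℏ = 2.446.
κL = 5.600, sinh(κL) = 135.3.
Matching ψ, ψ′ at both faces gives T = [1 + V₀² sinh²(κL) / (4E(V₀ − E))]⁻¹ = 1/19850 = 0.0000504.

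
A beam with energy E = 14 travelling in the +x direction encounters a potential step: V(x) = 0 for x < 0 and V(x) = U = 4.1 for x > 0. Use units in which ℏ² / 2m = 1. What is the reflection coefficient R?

On each side the TISE gives plane waves with k = √(2m(E − V))/ℏ: k₁ = √(2·½·14) = 3.742, k₂ = √(2·½·9.9) = 3.146.
Matching ψ and ψ′ at x = 0 gives r = (k₁ − k₂)/(k₁ + k₂), so R = r² = 0.007467 and T = 1 − R = 0.9925.

R = 0.00747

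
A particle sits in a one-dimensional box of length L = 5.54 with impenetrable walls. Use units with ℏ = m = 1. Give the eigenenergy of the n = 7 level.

E = 7.88

The infinite-well eigenfunctions ψ_n = √(2/L) sin(nπx/L) vanish at both walls, giving E_n = n²π²ℏ²/(2mL²).
E_7 = 7² × π² / (2 × 1 × 5.54²) = 7.879.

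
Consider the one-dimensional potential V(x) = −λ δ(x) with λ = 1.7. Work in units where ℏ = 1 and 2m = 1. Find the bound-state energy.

For x ≠ 0 the bound state is ψ ∝ e^{−κ|x|}; integrating the TISE across the delta gives the cusp condition 2κ = 2mλ/ℏ², so κ = 0.8500.
Then E = −ℏ²κ²/(2m) = −mλ²/(2ℏ²) = -0.7225.

E = -0.723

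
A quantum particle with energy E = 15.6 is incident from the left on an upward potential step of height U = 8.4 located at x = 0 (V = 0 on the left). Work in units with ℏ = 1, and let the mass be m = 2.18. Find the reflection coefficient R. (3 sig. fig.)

R = 0.0365

On each side the TISE gives plane waves with k = √(2m(E − V))/ℏ: k₁ = √(2·2.18·15.6) = 8.247, k₂ = √(2·2.18·7.2) = 5.603.
Continuity of ψ and ψ′ at the step yields the reflection amplitude r = (k₁ − k₂)/(k₁ + k₂) = 0.1909; thus R = |r|² = 0.03645, T = 0.9635.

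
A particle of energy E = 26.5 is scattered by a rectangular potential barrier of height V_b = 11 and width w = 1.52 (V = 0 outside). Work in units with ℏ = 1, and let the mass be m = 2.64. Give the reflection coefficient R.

R = 0.0594

E > V_b: inside the barrier k₂ = √(2m(E − V_b))/ℏ = 9.047, k₂w = 13.75.
T = [1 + V_b² sin²(k₂w) / (4E(E − V_b))]⁻¹ = 1/1.063 = 0.941.
R = 1 − T = 0.0594.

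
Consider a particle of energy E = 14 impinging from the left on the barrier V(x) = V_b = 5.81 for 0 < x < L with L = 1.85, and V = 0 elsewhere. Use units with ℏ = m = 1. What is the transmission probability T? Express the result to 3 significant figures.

Above the barrier the interior wavenumber is k₂ = √(2m(E − V_b))/ℏ = 4.047, giving phase k₂L = 7.487.
T = [1 + V_b² sin²(k₂L) / (4E(E − V_b))]⁻¹ = 1/1.064 = 0.940.

T = 0.940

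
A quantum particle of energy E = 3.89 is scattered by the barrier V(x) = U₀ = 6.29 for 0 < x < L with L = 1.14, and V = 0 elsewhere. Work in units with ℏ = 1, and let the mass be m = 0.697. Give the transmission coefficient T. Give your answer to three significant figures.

T = 0.0568

Since E < U₀ the interior solution is evanescent with decay constant κ = √(2m(U₀ − E))/ℏ = 1.829.
κL = 2.085, sinh(κL) = 3.961.
Matching ψ, ψ′ at both faces gives T = [1 + U₀² sinh²(κL) / (4E(U₀ − E))]⁻¹ = 1/17.62 = 0.0568.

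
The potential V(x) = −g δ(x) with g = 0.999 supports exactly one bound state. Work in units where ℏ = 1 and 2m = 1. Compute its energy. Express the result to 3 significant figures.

E = -0.250

The bound state is ψ(x) = √κ e^{−κ|x|}. The derivative jump ψ'(0⁺) − ψ'(0⁻) = −(2mg/ℏ²)ψ(0) fixes κ = mg/ℏ² = 0.4995.
Then E = −ℏ²κ²/(2m) = −mg²/(2ℏ²) = -0.2495.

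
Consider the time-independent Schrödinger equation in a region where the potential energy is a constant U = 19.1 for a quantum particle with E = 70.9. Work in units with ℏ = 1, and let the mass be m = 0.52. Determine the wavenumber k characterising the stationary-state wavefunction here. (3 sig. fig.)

With E > U the solution is oscillatory, ψ ∝ e^{±ikx} with k = √(2m(E − U))/ℏ.
k = √(2 × 0.52 × 51.8) = 7.340.

k = 7.34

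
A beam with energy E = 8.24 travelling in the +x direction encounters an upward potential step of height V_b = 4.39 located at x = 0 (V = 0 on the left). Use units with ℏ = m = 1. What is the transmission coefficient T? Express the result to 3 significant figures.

T = 0.965

The wavenumbers are k₁ = √(2mE)/ℏ = 4.060 on the left and k₂ = √(2m(E − V_b))/ℏ = 2.775 on the right.
Matching ψ and ψ′ at x = 0 gives r = (k₁ − k₂)/(k₁ + k₂), so R = r² = 0.03533 and T = 1 − R = 0.9647.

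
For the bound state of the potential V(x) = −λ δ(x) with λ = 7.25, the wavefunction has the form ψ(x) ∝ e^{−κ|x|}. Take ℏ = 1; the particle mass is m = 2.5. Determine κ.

Integrating the TISE across x = 0 gives the cusp condition ψ'(0⁺) − ψ'(0⁻) = −(2mλ/ℏ²)ψ(0).
With ψ ∝ e^{−κ|x|} this yields −2κ = −2mλ/ℏ², so κ = mλ/ℏ² = 18.13.

κ = 18.1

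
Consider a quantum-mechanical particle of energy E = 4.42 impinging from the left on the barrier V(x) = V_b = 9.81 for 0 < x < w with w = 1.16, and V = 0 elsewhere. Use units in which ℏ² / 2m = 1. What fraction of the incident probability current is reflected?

R = 0.982

E < V_b: inside the barrier ψ ∝ e^{±κx} with κ = √(2m(V_b − E))/ℏ = 2.322.
κw = 2.693, sinh(κw) = 7.355.
Matching ψ, ψ′ at both faces gives T = [1 + V_b² sinh²(κw) / (4E(V_b − E))]⁻¹ = 1/55.63 = 0.0180.
R = 1 − T = 0.982.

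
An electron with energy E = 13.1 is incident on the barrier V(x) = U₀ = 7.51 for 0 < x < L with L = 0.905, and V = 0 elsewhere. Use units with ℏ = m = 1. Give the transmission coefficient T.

T = 0.997

Above the barrier the interior wavenumber is k₂ = √(2m(E − U₀))/ℏ = 3.344, giving phase k₂L = 3.026.
Matching at both interfaces gives T⁻¹ = 1 + U₀² sin²(k₂L) / [4E(E − U₀)] = 1.003, hence T = 0.997.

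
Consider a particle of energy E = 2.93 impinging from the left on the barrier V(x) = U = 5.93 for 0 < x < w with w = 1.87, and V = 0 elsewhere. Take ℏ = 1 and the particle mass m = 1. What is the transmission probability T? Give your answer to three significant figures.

T = 0.000420

Since E < U the interior solution is evanescent with decay constant κ = √(2m(U − E))/ℏ = 2.449.
κw = 4.581, sinh(κw) = 48.78.
The exact tunnelling result is T⁻¹ = 1 + U² sinh²(κw) / [4E(U − E)] = 2381, so T = 0.000420.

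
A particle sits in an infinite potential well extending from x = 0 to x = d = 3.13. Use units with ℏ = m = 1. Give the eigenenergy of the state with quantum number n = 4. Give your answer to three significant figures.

The infinite-well eigenfunctions ψ_n = √(2/d) sin(nπx/d) vanish at both walls, giving E_n = n²π²ℏ²/(2md²).
E_4 = 4² × π² / (2 × 1 × 3.13²) = 8.059.

E = 8.06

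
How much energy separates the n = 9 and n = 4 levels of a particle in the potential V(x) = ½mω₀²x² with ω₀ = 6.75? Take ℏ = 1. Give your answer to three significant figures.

ΔE = 33.8

E_n = ℏω₀(n + ½), so ΔE = (9 − 4) ℏω₀ = 5 × 6.75 = 33.75.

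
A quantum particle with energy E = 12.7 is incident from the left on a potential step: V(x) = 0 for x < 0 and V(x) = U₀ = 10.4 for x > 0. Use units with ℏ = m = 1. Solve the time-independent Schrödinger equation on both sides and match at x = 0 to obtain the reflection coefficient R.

R = 0.162

The wavenumbers are k₁ = √(2mE)/ℏ = 5.040 on the left and k₂ = √(2m(E − U₀))/ℏ = 2.145 on the right.
Matching ψ and ψ′ at x = 0 gives r = (k₁ − k₂)/(k₁ + k₂), so R = r² = 0.1624 and T = 1 − R = 0.8376.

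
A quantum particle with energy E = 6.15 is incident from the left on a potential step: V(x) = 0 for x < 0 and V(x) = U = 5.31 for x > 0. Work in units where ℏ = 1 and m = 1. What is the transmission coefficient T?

T = 0.788

The wavenumbers are k₁ = √(2mE)/ℏ = 3.507 on the left and k₂ = √(2m(E − U))/ℏ = 1.296 on the right.
Continuity of ψ and ψ′ at the step yields the reflection amplitude r = (k₁ − k₂)/(k₁ + k₂) = 0.4603; thus R = |r|² = 0.2119, T = 0.7881.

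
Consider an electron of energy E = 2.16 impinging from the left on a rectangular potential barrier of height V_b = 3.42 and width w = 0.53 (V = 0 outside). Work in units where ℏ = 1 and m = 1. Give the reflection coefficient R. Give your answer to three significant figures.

R = 0.489

E < V_b: inside the barrier ψ ∝ e^{±κx} with κ = √(2m(V_b − E))/ℏ = 1.587.
κw = 0.8413, sinh(κw) = 0.9442.
Matching ψ, ψ′ at both faces gives T = [1 + V_b² sinh²(κw) / (4E(V_b − E))]⁻¹ = 1/1.958 = 0.511.
R = 1 − T = 0.489.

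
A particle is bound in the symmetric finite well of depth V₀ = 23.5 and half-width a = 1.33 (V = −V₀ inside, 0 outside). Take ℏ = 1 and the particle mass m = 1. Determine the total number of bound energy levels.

Define the well-strength parameter z₀ = (a/ℏ)√(2mV₀) = 1.33 × √(2·1·23.5) = 9.118.
A new bound state (alternating even/odd) appears each time z₀ passes a multiple of π/2, so N = ⌊2z₀/π⌋ + 1 = ⌊5.805⌋ + 1 = 6.

N = 6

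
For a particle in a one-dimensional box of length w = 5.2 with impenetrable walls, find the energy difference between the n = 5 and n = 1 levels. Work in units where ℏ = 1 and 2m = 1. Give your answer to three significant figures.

ΔE = 8.76

E_n = n²π²ℏ²/(2mw²), so ΔE = (5² − 1²) π²ℏ²/(2mw²).
ΔE = 24 × π² / (2 × 0.5 × 5.2²) = 8.760.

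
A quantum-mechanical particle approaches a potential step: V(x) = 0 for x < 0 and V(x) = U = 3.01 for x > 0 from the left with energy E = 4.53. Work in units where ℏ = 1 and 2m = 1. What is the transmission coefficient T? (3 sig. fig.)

The wavenumbers are k₁ = √(2mE)/ℏ = 2.128 on the left and k₂ = √(2m(E − U))/ℏ = 1.233 on the right.
Continuity of ψ and ψ′ at the step yields the reflection amplitude r = (k₁ − k₂)/(k₁ + k₂) = 0.2664; thus R = |r|² = 0.07098, T = 0.9290.

T = 0.929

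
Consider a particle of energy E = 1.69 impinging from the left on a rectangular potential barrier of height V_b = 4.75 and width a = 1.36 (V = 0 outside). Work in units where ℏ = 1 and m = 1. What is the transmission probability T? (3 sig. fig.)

T = 0.00438

Since E < V_b the interior solution is evanescent with decay constant κ = √(2m(V_b − E))/ℏ = 2.474.
κa = 3.364, sinh(κa) = 14.44.
Matching ψ, ψ′ at both faces gives T = [1 + V_b² sinh²(κa) / (4E(V_b − E))]⁻¹ = 1/228.5 = 0.00438.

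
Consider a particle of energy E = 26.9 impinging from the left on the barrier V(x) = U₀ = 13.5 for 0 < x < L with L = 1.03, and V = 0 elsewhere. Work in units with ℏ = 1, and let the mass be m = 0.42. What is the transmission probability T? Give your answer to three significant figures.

Above the barrier the interior wavenumber is k₂ = √(2m(E − U₀))/ℏ = 3.355, giving phase k₂L = 3.456.
T = [1 + U₀² sin²(k₂L) / (4E(E − U₀))]⁻¹ = 1/1.012 = 0.988.

T = 0.988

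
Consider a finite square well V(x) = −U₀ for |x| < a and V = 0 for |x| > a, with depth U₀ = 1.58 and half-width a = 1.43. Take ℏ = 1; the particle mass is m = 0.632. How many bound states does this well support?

N = 2

The dimensionless depth is z₀ = a√(2mU₀)/ℏ = 1.43 × √(1.997) = 2.021.
The even/odd transcendental equations gain one root per π/2 in z₀, giving N = 1 + ⌊2z₀/π⌋ = 1 + ⌊1.287⌋ = 2.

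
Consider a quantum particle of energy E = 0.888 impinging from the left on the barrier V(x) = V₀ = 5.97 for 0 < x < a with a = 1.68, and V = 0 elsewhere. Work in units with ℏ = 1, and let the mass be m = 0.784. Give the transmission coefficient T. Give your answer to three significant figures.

T = 0.000154

E < V₀: inside the barrier ψ ∝ e^{±κx} with κ = √(2m(V₀ − E))/ℏ = 2.823.
κa = 4.742, sinh(κa) = 57.35.
Matching ψ, ψ′ at both faces gives T = [1 + V₀² sinh²(κa) / (4E(V₀ − E))]⁻¹ = 1/6495 = 0.000154.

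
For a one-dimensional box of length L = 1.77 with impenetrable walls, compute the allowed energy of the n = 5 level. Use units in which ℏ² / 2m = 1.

E = 78.8

The infinite-well eigenfunctions ψ_n = √(2/L) sin(nπx/L) vanish at both walls, giving E_n = n²π²ℏ²/(2mL²).
E_5 = 5² × π² / (2 × 0.5 × 1.77²) = 78.76.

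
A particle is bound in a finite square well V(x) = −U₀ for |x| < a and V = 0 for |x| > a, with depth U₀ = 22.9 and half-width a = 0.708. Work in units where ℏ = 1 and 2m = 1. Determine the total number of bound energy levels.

Define the well-strength parameter z₀ = (a/ℏ)√(2mU₀) = 0.708 × √(2·0.5·22.9) = 3.388.
A new bound state (alternating even/odd) appears each time z₀ passes a multiple of π/2, so N = ⌊2z₀/π⌋ + 1 = ⌊2.157⌋ + 1 = 3.

N = 3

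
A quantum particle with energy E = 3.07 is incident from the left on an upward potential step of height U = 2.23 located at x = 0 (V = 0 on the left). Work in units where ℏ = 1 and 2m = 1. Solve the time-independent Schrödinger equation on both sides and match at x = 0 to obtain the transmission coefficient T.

The wavenumbers are k₁ = √(2mE)/ℏ = 1.752 on the left and k₂ = √(2m(E − U))/ℏ = 0.9165 on the right.
Continuity of ψ and ψ′ at the step yields the reflection amplitude r = (k₁ − k₂)/(k₁ + k₂) = 0.3131; thus R = |r|² = 0.09805, T = 0.9020.

T = 0.902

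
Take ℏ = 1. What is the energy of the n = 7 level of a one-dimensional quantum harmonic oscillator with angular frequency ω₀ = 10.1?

E = 75.8

The oscillator eigenvalues are E_n = ℏω₀(n + ½), so E_7 = 10.1 × 7.5 = 75.75.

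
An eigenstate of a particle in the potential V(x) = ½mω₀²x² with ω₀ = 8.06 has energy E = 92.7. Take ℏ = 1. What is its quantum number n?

n = 11

Invert E_n = (n + ½)ℏω₀: n = E/ℏω₀ − ½ = 11.001, so n = 11.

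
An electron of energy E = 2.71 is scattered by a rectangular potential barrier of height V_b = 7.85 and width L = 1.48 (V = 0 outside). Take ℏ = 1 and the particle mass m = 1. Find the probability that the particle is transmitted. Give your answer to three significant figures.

T = 0.000273

E < V_b: inside the barrier ψ ∝ e^{±κx} with κ = √(2m(V_b − E))/ℏ = 3.206.
κL = 4.745, sinh(κL) = 57.51.
Matching ψ, ψ′ at both faces gives T = [1 + V_b² sinh²(κL) / (4E(V_b − E))]⁻¹ = 1/3659 = 0.000273.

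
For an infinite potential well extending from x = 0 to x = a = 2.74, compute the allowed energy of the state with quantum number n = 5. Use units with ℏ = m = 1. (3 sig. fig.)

E = 16.4

The infinite-well eigenfunctions ψ_n = √(2/a) sin(nπx/a) vanish at both walls, giving E_n = n²π²ℏ²/(2ma²).
E_5 = 5² × π² / (2 × 1 × 2.74²) = 16.43.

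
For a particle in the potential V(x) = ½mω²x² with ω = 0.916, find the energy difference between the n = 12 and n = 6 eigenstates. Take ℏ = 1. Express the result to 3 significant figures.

ΔE = 5.50

E_n = ℏω(n + ½), so ΔE = (12 − 6) ℏω = 6 × 0.916 = 5.496.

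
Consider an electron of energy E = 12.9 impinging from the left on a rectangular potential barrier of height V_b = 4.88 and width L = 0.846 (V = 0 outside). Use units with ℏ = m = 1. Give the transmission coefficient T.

E > V_b: inside the barrier k₂ = √(2m(E − V_b))/ℏ = 4.005, k₂L = 3.388.
Matching at both interfaces gives T⁻¹ = 1 + V_b² sin²(k₂L) / [4E(E − V_b)] = 1.003, hence T = 0.997.

T = 0.997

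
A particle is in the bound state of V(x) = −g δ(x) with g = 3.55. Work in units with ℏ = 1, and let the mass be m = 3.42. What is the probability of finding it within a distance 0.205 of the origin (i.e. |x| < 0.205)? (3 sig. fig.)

P = 0.993

The normalised bound state is ψ = √κ e^{−κ|x|} with κ = mg/ℏ² = 12.14.
P(|x| < d) = ∫_{−d}^{d} κ e^{−2κ|x|} dx = 1 − e^{−2κd} = 1 − e^{−4.978} = 0.9931.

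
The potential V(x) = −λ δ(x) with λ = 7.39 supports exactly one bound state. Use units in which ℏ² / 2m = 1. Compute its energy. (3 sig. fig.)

E = -13.7

For x ≠ 0 the bound state is ψ ∝ e^{−κ|x|}; integrating the TISE across the delta gives the cusp condition 2κ = 2mλ/ℏ², so κ = 3.695.
Then E = −ℏ²κ²/(2m) = −mλ²/(2ℏ²) = -13.65.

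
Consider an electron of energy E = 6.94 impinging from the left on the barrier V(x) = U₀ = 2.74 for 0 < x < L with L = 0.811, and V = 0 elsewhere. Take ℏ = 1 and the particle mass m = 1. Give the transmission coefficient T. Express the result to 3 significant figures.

T = 0.968

Above the barrier the interior wavenumber is k₂ = √(2m(E − U₀))/ℏ = 2.898, giving phase k₂L = 2.351.
T = [1 + U₀² sin²(k₂L) / (4E(E − U₀))]⁻¹ = 1/1.033 = 0.968.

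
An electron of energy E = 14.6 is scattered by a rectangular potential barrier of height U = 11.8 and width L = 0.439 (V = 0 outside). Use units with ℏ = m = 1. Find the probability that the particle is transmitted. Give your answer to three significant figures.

E > U: inside the barrier k₂ = √(2m(E − U))/ℏ = 2.366, k₂L = 1.039.
Matching at both interfaces gives T⁻¹ = 1 + U² sin²(k₂L) / [4E(E − U)] = 1.632, hence T = 0.613.

T = 0.613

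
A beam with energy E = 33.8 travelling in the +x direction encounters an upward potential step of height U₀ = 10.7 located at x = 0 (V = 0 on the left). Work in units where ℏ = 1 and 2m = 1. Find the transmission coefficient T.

On each side the TISE gives plane waves with k = √(2m(E − V))/ℏ: k₁ = √(2·½·33.8) = 5.814, k₂ = √(2·½·23.1) = 4.806.
Matching ψ and ψ′ at x = 0 gives r = (k₁ − k₂)/(k₁ + k₂), so R = r² = 0.009000 and T = 1 − R = 0.9910.

T = 0.991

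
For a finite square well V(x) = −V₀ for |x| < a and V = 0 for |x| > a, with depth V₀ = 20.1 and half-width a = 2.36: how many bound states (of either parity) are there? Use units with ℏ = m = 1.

N = 10

Define the well-strength parameter z₀ = (a/ℏ)√(2mV₀) = 2.36 × √(2·1·20.1) = 14.96.
The even/odd transcendental equations gain one root per π/2 in z₀, giving N = 1 + ⌊2z₀/π⌋ = 1 + ⌊9.526⌋ = 10.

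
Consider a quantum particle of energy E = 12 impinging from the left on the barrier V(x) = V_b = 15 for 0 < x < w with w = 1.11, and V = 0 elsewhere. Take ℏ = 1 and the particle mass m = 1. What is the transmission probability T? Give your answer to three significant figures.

E < V_b: inside the barrier ψ ∝ e^{±κx} with κ = √(2m(V_b − E))/ℏ = 2.449.
κw = 2.719, sinh(κw) = 7.549.
The exact tunnelling result is T⁻¹ = 1 + V_b² sinh²(κw) / [4E(V_b − E)] = 90.05, so T = 0.0111.

T = 0.0111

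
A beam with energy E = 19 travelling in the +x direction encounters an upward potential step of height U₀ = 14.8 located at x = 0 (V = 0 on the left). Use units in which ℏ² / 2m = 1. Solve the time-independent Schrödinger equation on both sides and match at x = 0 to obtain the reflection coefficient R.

R = 0.130

On each side the TISE gives plane waves with k = √(2m(E − V))/ℏ: k₁ = √(2·½·19) = 4.359, k₂ = √(2·½·4.2) = 2.049.
Matching ψ and ψ′ at x = 0 gives r = (k₁ − k₂)/(k₁ + k₂), so R = r² = 0.1299 and T = 1 − R = 0.8701.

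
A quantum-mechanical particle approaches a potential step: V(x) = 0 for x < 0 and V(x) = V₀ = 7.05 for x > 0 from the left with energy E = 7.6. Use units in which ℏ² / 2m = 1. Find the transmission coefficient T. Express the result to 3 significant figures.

T = 0.668

The wavenumbers are k₁ = √(2mE)/ℏ = 2.757 on the left and k₂ = √(2m(E − V₀))/ℏ = 0.7416 on the right.
Matching ψ and ψ′ at x = 0 gives r = (k₁ − k₂)/(k₁ + k₂), so R = r² = 0.3318 and T = 1 − R = 0.6682.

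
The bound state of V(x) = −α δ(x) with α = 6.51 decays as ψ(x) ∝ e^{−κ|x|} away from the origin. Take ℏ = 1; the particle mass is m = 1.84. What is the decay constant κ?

Integrate −(ℏ²/2m)ψ'' − αδ(x)ψ = Eψ from −ε to +ε: the ψ'' term gives ψ'(0⁺) − ψ'(0⁻) and the δ term gives −(2mα/ℏ²)ψ(0).
With ψ ∝ e^{−κ|x|} this yields −2κ = −2mα/ℏ², so κ = mα/ℏ² = 11.98.

κ = 12.0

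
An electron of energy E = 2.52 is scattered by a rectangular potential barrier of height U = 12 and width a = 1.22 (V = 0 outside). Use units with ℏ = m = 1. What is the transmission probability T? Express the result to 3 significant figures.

T = 0.0000645

Since E < U the interior solution is evanescent with decay constant κ = √(2m(U − E))/ℏ = 4.354.
κa = 5.312, sinh(κa) = 101.4.
The exact tunnelling result is T⁻¹ = 1 + U² sinh²(κa) / [4E(U − E)] = 15500, so T = 0.0000645.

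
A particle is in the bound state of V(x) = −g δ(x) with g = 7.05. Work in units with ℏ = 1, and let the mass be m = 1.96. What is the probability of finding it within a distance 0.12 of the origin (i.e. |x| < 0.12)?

The normalised bound state is ψ = √κ e^{−κ|x|} with κ = mg/ℏ² = 13.82.
P(|x| < d) = ∫_{−d}^{d} κ e^{−2κ|x|} dx = 1 − e^{−2κd} = 1 − e^{−3.316} = 0.9637.

P = 0.964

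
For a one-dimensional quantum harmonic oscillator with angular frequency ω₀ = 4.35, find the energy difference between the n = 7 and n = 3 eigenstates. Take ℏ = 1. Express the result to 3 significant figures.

E_n = ℏω₀(n + ½), so ΔE = (7 − 3) ℏω₀ = 4 × 4.35 = 17.40.

ΔE = 17.4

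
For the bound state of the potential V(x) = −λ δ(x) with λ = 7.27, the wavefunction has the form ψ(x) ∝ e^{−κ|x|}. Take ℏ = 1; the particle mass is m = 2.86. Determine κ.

Integrate −(ℏ²/2m)ψ'' − λδ(x)ψ = Eψ from −ε to +ε: the ψ'' term gives ψ'(0⁺) − ψ'(0⁻) and the δ term gives −(2mλ/ℏ²)ψ(0).
With ψ ∝ e^{−κ|x|} this yields −2κ = −2mλ/ℏ², so κ = mλ/ℏ² = 20.79.

κ = 20.8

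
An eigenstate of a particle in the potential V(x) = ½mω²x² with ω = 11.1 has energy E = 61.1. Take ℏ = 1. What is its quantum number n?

Invert E_n = (n + ½)ℏω: n = E/ℏω − ½ = 5.005, so n = 5.

n = 5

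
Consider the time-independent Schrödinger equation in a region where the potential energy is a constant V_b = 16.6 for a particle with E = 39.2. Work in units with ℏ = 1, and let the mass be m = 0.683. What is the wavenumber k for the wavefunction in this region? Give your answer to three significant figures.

With E > V_b the solution is oscillatory, ψ ∝ e^{±ikx} with k = √(2m(E − V_b))/ℏ.
k = √(2 × 0.683 × 22.6) = 5.556.

k = 5.56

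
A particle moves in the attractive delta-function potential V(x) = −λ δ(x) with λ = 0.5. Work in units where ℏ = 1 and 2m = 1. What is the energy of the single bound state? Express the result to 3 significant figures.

For x ≠ 0 the bound state is ψ ∝ e^{−κ|x|}; integrating the TISE across the delta gives the cusp condition 2κ = 2mλ/ℏ², so κ = 0.2500.
Then E = −ℏ²κ²/(2m) = −mλ²/(2ℏ²) = -0.06250.

E = -0.0625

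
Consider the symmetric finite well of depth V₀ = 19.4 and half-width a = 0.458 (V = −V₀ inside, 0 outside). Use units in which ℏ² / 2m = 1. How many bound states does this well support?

Define the well-strength parameter z₀ = (a/ℏ)√(2mV₀) = 0.458 × √(2·0.5·19.4) = 2.017.
The even/odd transcendental equations gain one root per π/2 in z₀, giving N = 1 + ⌊2z₀/π⌋ = 1 + ⌊1.284⌋ = 2.

N = 2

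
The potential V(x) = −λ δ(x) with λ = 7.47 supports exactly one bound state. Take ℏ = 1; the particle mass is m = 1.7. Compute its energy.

E = -47.4

For x ≠ 0 the bound state is ψ ∝ e^{−κ|x|}; integrating the TISE across the delta gives the cusp condition 2κ = 2mλ/ℏ², so κ = 12.70.
Then E = −ℏ²κ²/(2m) = −mλ²/(2ℏ²) = -47.43.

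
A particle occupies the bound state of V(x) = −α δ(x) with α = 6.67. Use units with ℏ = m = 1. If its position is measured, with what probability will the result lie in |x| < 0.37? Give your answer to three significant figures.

The normalised bound state is ψ = √κ e^{−κ|x|} with κ = mα/ℏ² = 6.670.
P(|x| < d) = ∫_{−d}^{d} κ e^{−2κ|x|} dx = 1 − e^{−2κd} = 1 − e^{−4.936} = 0.9928.

P = 0.993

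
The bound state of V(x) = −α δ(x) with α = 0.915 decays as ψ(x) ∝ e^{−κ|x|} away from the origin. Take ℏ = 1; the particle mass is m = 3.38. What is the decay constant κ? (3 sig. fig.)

Integrating the TISE across x = 0 gives the cusp condition ψ'(0⁺) − ψ'(0⁻) = −(2mα/ℏ²)ψ(0).
With ψ ∝ e^{−κ|x|} this yields −2κ = −2mα/ℏ², so κ = mα/ℏ² = 3.093.

κ = 3.09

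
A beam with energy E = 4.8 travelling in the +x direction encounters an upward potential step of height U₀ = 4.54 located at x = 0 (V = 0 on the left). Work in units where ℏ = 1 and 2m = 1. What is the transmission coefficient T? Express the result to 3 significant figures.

The wavenumbers are k₁ = √(2mE)/ℏ = 2.191 on the left and k₂ = √(2m(E − U₀))/ℏ = 0.5099 on the right.
Matching ψ and ψ′ at x = 0 gives r = (k₁ − k₂)/(k₁ + k₂), so R = r² = 0.3874 and T = 1 − R = 0.6126.

T = 0.613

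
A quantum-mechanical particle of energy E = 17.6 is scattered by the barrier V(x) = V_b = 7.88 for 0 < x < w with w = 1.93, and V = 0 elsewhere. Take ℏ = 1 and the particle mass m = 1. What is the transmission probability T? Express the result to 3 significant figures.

E > V_b: inside the barrier k₂ = √(2m(E − V_b))/ℏ = 4.409, k₂w = 8.510.
T = [1 + V_b² sin²(k₂w) / (4E(E − V_b))]⁻¹ = 1/1.057 = 0.946.

T = 0.946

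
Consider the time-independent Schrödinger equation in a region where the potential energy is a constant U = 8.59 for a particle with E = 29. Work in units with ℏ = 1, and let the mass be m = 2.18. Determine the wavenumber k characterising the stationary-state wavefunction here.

With E > U the solution is oscillatory, ψ ∝ e^{±ikx} with k = √(2m(E − U))/ℏ.
k = √(2 × 2.18 × 20.41) = 9.433.

k = 9.43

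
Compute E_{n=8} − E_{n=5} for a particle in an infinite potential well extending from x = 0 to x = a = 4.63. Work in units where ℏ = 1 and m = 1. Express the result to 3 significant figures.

ΔE = 8.98

E_n = n²π²ℏ²/(2ma²), so ΔE = (8² − 5²) π²ℏ²/(2ma²).
ΔE = 39 × π² / (2 × 1 × 4.63²) = 8.978.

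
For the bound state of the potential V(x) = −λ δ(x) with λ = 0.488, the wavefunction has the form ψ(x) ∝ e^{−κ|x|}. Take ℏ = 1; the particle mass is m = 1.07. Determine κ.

κ = 0.522

Integrate −(ℏ²/2m)ψ'' − λδ(x)ψ = Eψ from −ε to +ε: the ψ'' term gives ψ'(0⁺) − ψ'(0⁻) and the δ term gives −(2mλ/ℏ²)ψ(0).
With ψ ∝ e^{−κ|x|} this yields −2κ = −2mλ/ℏ², so κ = mλ/ℏ² = 0.5222.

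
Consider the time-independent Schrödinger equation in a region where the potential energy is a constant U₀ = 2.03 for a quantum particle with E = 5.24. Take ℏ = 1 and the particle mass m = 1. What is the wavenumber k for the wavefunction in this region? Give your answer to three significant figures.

k = 2.53

With E > U₀ the solution is oscillatory, ψ ∝ e^{±ikx} with k = √(2m(E − U₀))/ℏ.
k = √(2 × 1 × 3.21) = 2.534.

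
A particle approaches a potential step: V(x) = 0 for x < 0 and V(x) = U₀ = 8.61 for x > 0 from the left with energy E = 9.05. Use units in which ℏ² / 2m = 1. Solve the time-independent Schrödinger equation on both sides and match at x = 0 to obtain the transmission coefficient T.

The wavenumbers are k₁ = √(2mE)/ℏ = 3.008 on the left and k₂ = √(2m(E − U₀))/ℏ = 0.6633 on the right.
Continuity of ψ and ψ′ at the step yields the reflection amplitude r = (k₁ − k₂)/(k₁ + k₂) = 0.6387; thus R = |r|² = 0.4079, T = 0.5921.

T = 0.592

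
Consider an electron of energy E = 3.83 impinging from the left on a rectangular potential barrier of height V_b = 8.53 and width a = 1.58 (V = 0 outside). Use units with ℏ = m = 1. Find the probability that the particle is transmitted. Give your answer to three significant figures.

E < V_b: inside the barrier ψ ∝ e^{±κx} with κ = √(2m(V_b − E))/ℏ = 3.066.
κa = 4.844, sinh(κa) = 63.50.
The exact tunnelling result is T⁻¹ = 1 + V_b² sinh²(κa) / [4E(V_b − E)] = 4075, so T = 0.000245.

T = 0.000245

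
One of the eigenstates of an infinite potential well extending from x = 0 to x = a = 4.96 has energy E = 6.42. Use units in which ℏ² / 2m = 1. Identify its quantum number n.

n = 4

From E_n = n²π²ℏ²/(2ma²) invert to n = √(2ma²E)/(πℏ).
n = (4.96/π) × √(2 × 0.5 × 6.42) = 4.000 → n = 4.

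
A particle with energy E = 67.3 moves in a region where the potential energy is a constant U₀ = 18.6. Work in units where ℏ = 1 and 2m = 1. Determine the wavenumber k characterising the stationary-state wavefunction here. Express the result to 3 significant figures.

k = 6.98

With E > U₀ the solution is oscillatory, ψ ∝ e^{±ikx} with k = √(2m(E − U₀))/ℏ.
k = √(2 × 0.5 × 48.7) = 6.979.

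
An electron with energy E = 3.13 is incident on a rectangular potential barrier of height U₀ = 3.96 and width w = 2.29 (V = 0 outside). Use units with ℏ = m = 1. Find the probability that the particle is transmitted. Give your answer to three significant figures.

T = 0.00724

E < U₀: inside the barrier ψ ∝ e^{±κx} with κ = √(2m(U₀ − E))/ℏ = 1.288.
κw = 2.950, sinh(κw) = 9.531.
Matching ψ, ψ′ at both faces gives T = [1 + U₀² sinh²(κw) / (4E(U₀ − E))]⁻¹ = 1/138.1 = 0.00724.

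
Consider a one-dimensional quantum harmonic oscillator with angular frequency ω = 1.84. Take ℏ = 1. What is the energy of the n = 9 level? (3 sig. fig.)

Using E_n = (n + ½)ℏω: E_9 = 9.5 × 1.84 = 17.48.

E = 17.5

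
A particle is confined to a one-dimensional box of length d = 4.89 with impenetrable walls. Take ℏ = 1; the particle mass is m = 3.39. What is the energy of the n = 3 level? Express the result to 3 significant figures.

E = 0.548

Requiring ψ(0) = ψ(d) = 0 quantises k = nπ/d, hence E_n = ℏ²k²/2m = n²π²ℏ²/(2md²).
E_3 = 3² × π² / (2 × 3.39 × 4.89²) = 0.5479.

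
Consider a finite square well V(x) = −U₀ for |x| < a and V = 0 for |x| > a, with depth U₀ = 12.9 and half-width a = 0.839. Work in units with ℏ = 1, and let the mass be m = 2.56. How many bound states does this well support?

The dimensionless depth is z₀ = a√(2mU₀)/ℏ = 0.839 × √(66.05) = 6.819.
A new bound state (alternating even/odd) appears each time z₀ passes a multiple of π/2, so N = ⌊2z₀/π⌋ + 1 = ⌊4.341⌋ + 1 = 5.

N = 5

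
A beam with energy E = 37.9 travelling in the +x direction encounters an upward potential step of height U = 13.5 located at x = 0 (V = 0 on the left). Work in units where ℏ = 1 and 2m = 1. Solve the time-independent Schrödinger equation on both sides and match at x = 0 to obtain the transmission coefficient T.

On each side the TISE gives plane waves with k = √(2m(E − V))/ℏ: k₁ = √(2·½·37.9) = 6.156, k₂ = √(2·½·24.4) = 4.940.
Matching ψ and ψ′ at x = 0 gives r = (k₁ − k₂)/(k₁ + k₂), so R = r² = 0.01202 and T = 1 − R = 0.9880.

T = 0.988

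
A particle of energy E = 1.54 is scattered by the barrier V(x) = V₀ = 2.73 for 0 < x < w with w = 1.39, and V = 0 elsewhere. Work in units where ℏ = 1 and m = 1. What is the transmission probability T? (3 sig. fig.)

Since E < V₀ the interior solution is evanescent with decay constant κ = √(2m(V₀ − E))/ℏ = 1.543.
κw = 2.144, sinh(κw) = 4.210.
The exact tunnelling result is T⁻¹ = 1 + V₀² sinh²(κw) / [4E(V₀ − E)] = 19.02, so T = 0.0526.

T = 0.0526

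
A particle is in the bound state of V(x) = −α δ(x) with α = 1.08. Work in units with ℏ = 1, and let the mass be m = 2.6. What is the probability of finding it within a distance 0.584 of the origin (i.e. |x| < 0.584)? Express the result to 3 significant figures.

The normalised bound state is ψ = √κ e^{−κ|x|} with κ = mα/ℏ² = 2.808.
P(|x| < d) = ∫_{−d}^{d} κ e^{−2κ|x|} dx = 1 − e^{−2κd} = 1 − e^{−3.280} = 0.9624.

P = 0.962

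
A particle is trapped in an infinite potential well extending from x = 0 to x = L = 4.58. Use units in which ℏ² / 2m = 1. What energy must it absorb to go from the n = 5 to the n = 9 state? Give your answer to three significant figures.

ΔE = 26.3

E_n = n²π²ℏ²/(2mL²), so ΔE = (9² − 5²) π²ℏ²/(2mL²).
ΔE = 56 × π² / (2 × 0.5 × 4.58²) = 26.35.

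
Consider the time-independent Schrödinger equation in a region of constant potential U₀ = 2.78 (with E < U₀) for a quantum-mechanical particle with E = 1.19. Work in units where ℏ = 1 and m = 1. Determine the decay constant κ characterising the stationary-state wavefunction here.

Since E < U₀ the TISE in this region is ψ'' = κ²ψ with κ = √(2m(U₀ − E))/ℏ.
κ = √(2 × 1 × 1.59) = 1.783.

κ = 1.78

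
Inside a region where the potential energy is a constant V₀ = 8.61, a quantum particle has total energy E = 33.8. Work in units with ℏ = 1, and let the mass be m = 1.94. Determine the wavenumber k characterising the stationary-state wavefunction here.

With E > V₀ the solution is oscillatory, ψ ∝ e^{±ikx} with k = √(2m(E − V₀))/ℏ.
k = √(2 × 1.94 × 25.19) = 9.886.

k = 9.89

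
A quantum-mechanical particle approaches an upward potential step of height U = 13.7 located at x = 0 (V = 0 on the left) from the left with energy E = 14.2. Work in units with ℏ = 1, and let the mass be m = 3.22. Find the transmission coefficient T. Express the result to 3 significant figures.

T = 0.532

On each side the TISE gives plane waves with k = √(2m(E − V))/ℏ: k₁ = √(2·3.22·14.2) = 9.563, k₂ = √(2·3.22·0.5) = 1.794.
Continuity of ψ and ψ′ at the step yields the reflection amplitude r = (k₁ − k₂)/(k₁ + k₂) = 0.6840; thus R = |r|² = 0.4679, T = 0.5321.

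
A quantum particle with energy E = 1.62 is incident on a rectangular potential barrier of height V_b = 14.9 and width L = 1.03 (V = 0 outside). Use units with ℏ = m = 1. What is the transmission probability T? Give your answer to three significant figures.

T = 0.0000380

Since E < V_b the interior solution is evanescent with decay constant κ = √(2m(V_b − E))/ℏ = 5.154.
κL = 5.308, sinh(κL) = 101.0.
Matching ψ, ψ′ at both faces gives T = [1 + V_b² sinh²(κL) / (4E(V_b − E))]⁻¹ = 1/26320 = 0.0000380.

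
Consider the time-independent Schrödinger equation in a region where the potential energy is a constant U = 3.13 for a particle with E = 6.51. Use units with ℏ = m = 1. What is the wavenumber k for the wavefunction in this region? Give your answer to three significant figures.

With E > U the solution is oscillatory, ψ ∝ e^{±ikx} with k = √(2m(E − U))/ℏ.
k = √(2 × 1 × 3.38) = 2.600.

k = 2.60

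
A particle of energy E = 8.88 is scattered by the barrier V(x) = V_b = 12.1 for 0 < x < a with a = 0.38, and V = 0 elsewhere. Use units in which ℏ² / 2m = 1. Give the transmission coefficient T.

Since E < V_b the interior solution is evanescent with decay constant κ = √(2m(V_b − E))/ℏ = 1.794.
κa = 0.6819, sinh(κa) = 0.7360.
The exact tunnelling result is T⁻¹ = 1 + V_b² sinh²(κa) / [4E(V_b − E)] = 1.693, so T = 0.591.

T = 0.591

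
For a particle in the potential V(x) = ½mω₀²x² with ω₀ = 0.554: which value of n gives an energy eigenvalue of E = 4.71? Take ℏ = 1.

Invert E_n = (n + ½)ℏω₀: n = E/ℏω₀ − ½ = 8.002, so n = 8.

n = 8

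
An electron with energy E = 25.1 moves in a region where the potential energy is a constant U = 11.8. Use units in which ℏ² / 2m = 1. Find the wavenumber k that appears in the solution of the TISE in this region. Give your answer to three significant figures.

k = 3.65

With E > U the solution is oscillatory, ψ ∝ e^{±ikx} with k = √(2m(E − U))/ℏ.
k = √(2 × 0.5 × 13.3) = 3.647.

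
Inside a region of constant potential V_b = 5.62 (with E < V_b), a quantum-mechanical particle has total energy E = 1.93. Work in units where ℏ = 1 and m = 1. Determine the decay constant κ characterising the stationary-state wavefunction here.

κ = 2.72

Since E < V_b the TISE in this region is ψ'' = κ²ψ with κ = √(2m(V_b − E))/ℏ.
κ = √(2 × 1 × 3.69) = 2.717.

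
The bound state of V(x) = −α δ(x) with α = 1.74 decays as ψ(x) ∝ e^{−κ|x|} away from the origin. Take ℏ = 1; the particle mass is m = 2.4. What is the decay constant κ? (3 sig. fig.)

κ = 4.18

Integrate −(ℏ²/2m)ψ'' − αδ(x)ψ = Eψ from −ε to +ε: the ψ'' term gives ψ'(0⁺) − ψ'(0⁻) and the δ term gives −(2mα/ℏ²)ψ(0).
With ψ ∝ e^{−κ|x|} this yields −2κ = −2mα/ℏ², so κ = mα/ℏ² = 4.176.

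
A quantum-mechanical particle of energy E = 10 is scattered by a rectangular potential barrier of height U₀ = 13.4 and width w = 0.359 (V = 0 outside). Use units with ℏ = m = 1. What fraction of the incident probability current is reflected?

Since E < U₀ the interior solution is evanescent with decay constant κ = √(2m(U₀ − E))/ℏ = 2.608.
κw = 0.9362, sinh(κw) = 1.079.
The exact tunnelling result is T⁻¹ = 1 + U₀² sinh²(κw) / [4E(U₀ − E)] = 2.537, so T = 0.394.
R = 1 − T = 0.606.

R = 0.606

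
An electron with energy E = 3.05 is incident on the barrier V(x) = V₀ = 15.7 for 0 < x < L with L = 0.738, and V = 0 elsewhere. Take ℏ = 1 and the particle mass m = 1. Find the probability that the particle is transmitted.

Since E < V₀ the interior solution is evanescent with decay constant κ = √(2m(V₀ − E))/ℏ = 5.030.
κL = 3.712, sinh(κL) = 20.46.
Matching ψ, ψ′ at both faces gives T = [1 + V₀² sinh²(κL) / (4E(V₀ − E))]⁻¹ = 1/669.4 = 0.00149.

T = 0.00149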